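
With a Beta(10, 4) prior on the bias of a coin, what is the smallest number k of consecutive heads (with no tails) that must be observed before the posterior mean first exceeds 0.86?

k = 15

After k heads and 0 tails the posterior is Beta(10+k, 4), with mean (10+k)/(10+4+k).
Set (10+k)/(14+k) > 0.86 and solve: k > (0.86·14 − 10)/(1 − 0.86) = 14.571.
The smallest integer exceeding 14.571 is 15, and checking k=15: (25)/(29) = 0.8621 > 0.86.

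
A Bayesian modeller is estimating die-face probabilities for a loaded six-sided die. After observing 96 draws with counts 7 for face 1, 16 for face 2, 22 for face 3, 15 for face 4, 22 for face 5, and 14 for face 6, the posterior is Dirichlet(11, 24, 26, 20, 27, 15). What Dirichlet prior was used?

For a Dirichlet(α) prior with multinomial counts c, the posterior is Dirichlet(α + c) componentwise.
Subtract each count from the matching posterior parameter: 11−7=4, 24−16=8, 26−22=4, 20−15=5, 27−22=5, 15−14=1.

Dirichlet(4, 8, 4, 5, 5, 1)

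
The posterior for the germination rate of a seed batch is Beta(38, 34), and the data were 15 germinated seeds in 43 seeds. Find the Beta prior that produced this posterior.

Beta(23, 6)

Under Beta–binomial conjugacy the posterior parameters are (a+s, b+f).
So a = 38 − 15 = 23 and b = 34 − 28 = 6.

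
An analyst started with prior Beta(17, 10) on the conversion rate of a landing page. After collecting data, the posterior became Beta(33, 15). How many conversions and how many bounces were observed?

Under Beta–binomial conjugacy the posterior parameters are (a+s, b+f).
Match parameters: s=33−17=16, f=15−10=5.

16 conversions and 5 bounces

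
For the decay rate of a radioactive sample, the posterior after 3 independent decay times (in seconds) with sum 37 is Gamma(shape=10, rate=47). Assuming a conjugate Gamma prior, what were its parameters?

Gamma(shape=7, rate=10)

For an exponential likelihood with a Gamma(α, β) prior on the rate, n observations with total T give posterior Gamma(α+n, β+T).
So α = 10 − 3 = 7 and β = 47 − 37 = 10.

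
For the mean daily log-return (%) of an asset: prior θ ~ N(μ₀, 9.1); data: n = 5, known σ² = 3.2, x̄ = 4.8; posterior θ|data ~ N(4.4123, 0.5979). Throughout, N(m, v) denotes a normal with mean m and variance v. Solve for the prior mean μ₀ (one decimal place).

μ₀ = -1.1

The posterior mean is a precision-weighted average: μ_n = (τ₀μ₀ + τ_data·x̄)/(τ₀+τ_data), with τ₀=1/σ₀² and τ_data=n/σ².
Here τ₀ = 1/9.1 = 0.109890 and τ_data = 5/3.2 = 1.562500, so τ_n = 1.672390.
Rearranging for μ₀: μ₀ = (μ_n·τ_n − τ_data·x̄)/τ₀ = (4.4123·1.672390 − 1.562500·4.8) / 0.109890 = -0.120914/0.109890 ≈ -1.1.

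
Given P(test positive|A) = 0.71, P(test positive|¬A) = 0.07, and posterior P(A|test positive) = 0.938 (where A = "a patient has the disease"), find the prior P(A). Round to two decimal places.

P(A) = 0.60

In odds form, posterior odds = prior odds × likelihood ratio, so prior odds = posterior odds ÷ LR.
Posterior odds = 0.938/(1−0.938) = 15.1290. LR = 0.71/0.07 = 10.1429.
Prior odds = 15.1290/10.1429 = 1.4916, so P(A) = 1.4916/(1+1.4916) ≈ 0.60.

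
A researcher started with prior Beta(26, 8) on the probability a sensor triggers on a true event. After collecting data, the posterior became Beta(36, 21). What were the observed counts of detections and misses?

Under Beta–binomial conjugacy the posterior parameters are (α+s, β+f).
So s = 36 − 26 = 10 and f = 21 − 8 = 13.

10 detections and 13 misses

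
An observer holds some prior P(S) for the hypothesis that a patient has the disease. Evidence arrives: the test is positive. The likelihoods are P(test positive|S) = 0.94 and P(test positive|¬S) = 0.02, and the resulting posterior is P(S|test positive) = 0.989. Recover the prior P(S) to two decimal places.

Bayes' rule in odds form gives O(S|E) = O(S)·[P(E|S)/P(E|¬S)], hence O(S) = O(S|E)/LR.
Posterior odds = 0.989/(1−0.989) = 89.9091. LR = 0.94/0.02 = 47.0000.
Prior odds = 89.9091/47.0000 = 1.9130, so P(S) = 1.9130/(1+1.9130) ≈ 0.66.

P(S) = 0.66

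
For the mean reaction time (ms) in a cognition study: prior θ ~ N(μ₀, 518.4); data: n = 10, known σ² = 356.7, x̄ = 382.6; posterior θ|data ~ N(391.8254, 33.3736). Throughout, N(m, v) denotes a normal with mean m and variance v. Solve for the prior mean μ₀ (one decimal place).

μ₀ = 525.9

With known observation variance, the Normal–Normal posterior has precision τ_n = τ₀ + n/σ² and mean μ_n = (τ₀μ₀ + (n/σ²)x̄)/τ_n.
Here τ₀ = 1/518.4 = 0.001929 and τ_data = 10/356.7 = 0.028035, so τ_n = 0.029964.
Rearranging for μ₀: μ₀ = (μ_n·τ_n − τ_data·x̄)/τ₀ = (391.8254·0.029964 − 0.028035·382.6) / 0.001929 = 1.014465/0.001929 ≈ 525.9.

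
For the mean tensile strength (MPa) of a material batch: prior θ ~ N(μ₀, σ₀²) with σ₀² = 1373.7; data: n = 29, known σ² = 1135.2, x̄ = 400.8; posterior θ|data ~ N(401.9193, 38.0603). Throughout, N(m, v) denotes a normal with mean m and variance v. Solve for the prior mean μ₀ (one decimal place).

The posterior mean is a precision-weighted average: μ_n = (τ₀μ₀ + τ_data·x̄)/(τ₀+τ_data), with τ₀=1/σ₀² and τ_data=n/σ².
Here τ₀ = 1/1373.7 = 0.000728 and τ_data = 29/1135.2 = 0.025546, so τ_n = 0.026274.
Rearranging for μ₀: μ₀ = (μ_n·τ_n − τ_data·x̄)/τ₀ = (401.9193·0.026274 − 0.025546·400.8) / 0.000728 = 0.321191/0.000728 ≈ 441.2.

μ₀ = 441.2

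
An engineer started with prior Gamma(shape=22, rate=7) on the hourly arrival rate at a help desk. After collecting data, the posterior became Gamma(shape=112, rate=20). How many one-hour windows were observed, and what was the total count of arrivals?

n = 13 one-hour windows with total 90 arrivals

A Gamma(α, β) prior (rate parametrization) on a Poisson rate with n observations summing to S gives posterior Gamma(α+S, β+n).
Matching: Σxᵢ = 112 − 22 = 90 and n = 20 − 7 = 13.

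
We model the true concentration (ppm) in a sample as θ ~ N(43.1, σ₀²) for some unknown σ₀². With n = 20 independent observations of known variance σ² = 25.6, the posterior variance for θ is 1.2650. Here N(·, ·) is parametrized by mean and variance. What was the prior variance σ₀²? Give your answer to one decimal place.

σ₀² = 107.9

Posterior precision equals prior precision plus data precision: 1/σ_n² = 1/σ₀² + n/σ².
So 1/σ₀² = 1/1.2650 − 20/25.6 = 0.790514 − 0.781250 = 0.009264.
Hence σ₀² = 1/0.009264 ≈ 107.9.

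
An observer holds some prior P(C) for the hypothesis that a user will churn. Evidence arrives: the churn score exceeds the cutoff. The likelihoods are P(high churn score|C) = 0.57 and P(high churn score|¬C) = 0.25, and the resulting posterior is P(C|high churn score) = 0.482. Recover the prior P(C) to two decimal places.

P(C) = 0.29

Bayes' rule in odds form gives O(C|E) = O(C)·[P(E|C)/P(E|¬C)], hence O(C) = O(C|E)/LR.
Posterior odds = 0.482/(1−0.482) = 0.9305. LR = 0.57/0.25 = 2.2800.
Prior odds = 0.9305/2.2800 = 0.4081, so P(C) = 0.4081/(1+0.4081) ≈ 0.29.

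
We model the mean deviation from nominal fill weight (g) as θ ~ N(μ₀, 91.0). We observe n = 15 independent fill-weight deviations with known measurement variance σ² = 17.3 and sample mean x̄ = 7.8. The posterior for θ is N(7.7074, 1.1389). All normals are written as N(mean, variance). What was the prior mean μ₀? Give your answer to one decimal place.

With known observation variance, the Normal–Normal posterior has precision τ_n = τ₀ + n/σ² and mean μ_n = (τ₀μ₀ + (n/σ²)x̄)/τ_n.
Here τ₀ = 1/91.0 = 0.010989 and τ_data = 15/17.3 = 0.867052, so τ_n = 0.878041.
Rearranging for μ₀: μ₀ = (μ_n·τ_n − τ_data·x̄)/τ₀ = (7.7074·0.878041 − 0.867052·7.8) / 0.010989 = 0.004408/0.010989 ≈ 0.4.

μ₀ = 0.4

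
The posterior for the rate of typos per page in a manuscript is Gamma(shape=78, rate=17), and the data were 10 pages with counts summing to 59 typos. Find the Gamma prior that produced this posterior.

A Gamma(α, β) prior (rate parametrization) on a Poisson rate with n observations summing to S gives posterior Gamma(α+S, β+n).
So α = 78 − 59 = 19 and β = 17 − 10 = 7.

Gamma(shape=19, rate=7)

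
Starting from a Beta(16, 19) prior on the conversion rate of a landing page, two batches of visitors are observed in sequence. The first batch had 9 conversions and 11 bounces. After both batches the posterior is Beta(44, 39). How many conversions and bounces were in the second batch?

Sequential conjugate updates are equivalent to a single update on the pooled data, so total successes = posterior α − prior α and total failures = posterior β − prior β.
Total across both batches: 44−16=28 conversions, 39−19=20 bounces.
Subtract the first batch: 28−9=19 conversions and 20−11=9 bounces.

19 conversions and 9 bounces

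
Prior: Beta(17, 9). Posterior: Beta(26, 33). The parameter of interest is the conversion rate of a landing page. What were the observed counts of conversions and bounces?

Under Beta–binomial conjugacy the posterior parameters are (α+s, β+f).
So s = 26 − 17 = 9 and f = 33 − 9 = 24.

9 conversions and 24 bounces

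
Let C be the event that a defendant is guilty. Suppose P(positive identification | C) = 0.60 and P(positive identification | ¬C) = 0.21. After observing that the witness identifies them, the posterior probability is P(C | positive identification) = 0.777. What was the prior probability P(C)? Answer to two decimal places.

In odds form, posterior odds = prior odds × likelihood ratio, so prior odds = posterior odds ÷ LR.
Posterior odds = 0.777/(1−0.777) = 3.4843. LR = 0.60/0.21 = 2.8571.
Prior odds = 3.4843/2.8571 = 1.2195, so P(C) = 1.2195/(1+1.2195) ≈ 0.55.

P(C) = 0.55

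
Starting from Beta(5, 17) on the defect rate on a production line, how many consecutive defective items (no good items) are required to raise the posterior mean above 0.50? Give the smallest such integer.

After k defective items and 0 good items the posterior is Beta(5+k, 17), with mean (5+k)/(5+17+k).
Set (5+k)/(22+k) > 0.50 and solve: k > (0.50·22 − 5)/(1 − 0.50) = 12.000.
The smallest integer exceeding 12.000 is 13.

k = 13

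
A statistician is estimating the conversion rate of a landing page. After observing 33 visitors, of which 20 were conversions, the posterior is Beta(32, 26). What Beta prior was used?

Beta(12, 13)

Beta is conjugate to the binomial likelihood: posterior = Beta(α+s, β+f).
So α = 32 − 20 = 12 and β = 26 − 13 = 13.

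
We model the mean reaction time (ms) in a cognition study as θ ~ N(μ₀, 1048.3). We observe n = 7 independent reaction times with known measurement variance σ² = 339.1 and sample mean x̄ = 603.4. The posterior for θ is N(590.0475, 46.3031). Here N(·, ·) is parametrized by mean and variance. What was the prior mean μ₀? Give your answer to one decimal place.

The posterior mean is a precision-weighted average: μ_n = (τ₀μ₀ + τ_data·x̄)/(τ₀+τ_data), with τ₀=1/σ₀² and τ_data=n/σ².
Here τ₀ = 1/1048.3 = 0.000954 and τ_data = 7/339.1 = 0.020643, so τ_n = 0.021597.
Rearranging for μ₀: μ₀ = (μ_n·τ_n − τ_data·x̄)/τ₀ = (590.0475·0.021597 − 0.020643·603.4) / 0.000954 = 0.287270/0.000954 ≈ 301.1.

μ₀ = 301.1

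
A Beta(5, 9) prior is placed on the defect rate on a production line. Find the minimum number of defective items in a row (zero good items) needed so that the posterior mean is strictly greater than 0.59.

k = 8

After k defective items and 0 good items the posterior is Beta(5+k, 9), with mean (5+k)/(5+9+k).
Set (5+k)/(14+k) > 0.59 and solve: k > (0.59·14 − 5)/(1 − 0.59) = 7.951.
The smallest integer exceeding 7.951 is 8.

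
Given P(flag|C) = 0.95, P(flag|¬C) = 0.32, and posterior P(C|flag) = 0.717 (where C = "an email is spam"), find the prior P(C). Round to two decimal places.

Bayes' rule in odds form gives O(C|E) = O(C)·[P(E|C)/P(E|¬C)], hence O(C) = O(C|E)/LR.
Posterior odds = 0.717/(1−0.717) = 2.5336. LR = 0.95/0.32 = 2.9688.
Prior odds = 2.5336/2.9688 = 0.8534, so P(C) = 0.8534/(1+0.8534) ≈ 0.46.

P(C) = 0.46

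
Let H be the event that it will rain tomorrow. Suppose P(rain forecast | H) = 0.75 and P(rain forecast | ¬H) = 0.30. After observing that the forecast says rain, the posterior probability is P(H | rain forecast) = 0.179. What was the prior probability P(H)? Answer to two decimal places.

In odds form, posterior odds = prior odds × likelihood ratio, so prior odds = posterior odds ÷ LR.
Posterior odds = 0.179/(1−0.179) = 0.2180. LR = 0.75/0.30 = 2.5000.
Prior odds = 0.2180/2.5000 = 0.0872, so P(H) = 0.0872/(1+0.0872) ≈ 0.08.

P(H) = 0.08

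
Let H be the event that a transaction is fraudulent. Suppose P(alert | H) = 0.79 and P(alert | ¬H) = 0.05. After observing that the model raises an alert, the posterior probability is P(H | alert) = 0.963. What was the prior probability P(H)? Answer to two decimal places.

P(H) = 0.62

Bayes' rule in odds form gives O(H|E) = O(H)·[P(E|H)/P(E|¬H)], hence O(H) = O(H|E)/LR.
Posterior odds = 0.963/(1−0.963) = 26.0270. LR = 0.79/0.05 = 15.8000.
Prior odds = 26.0270/15.8000 = 1.6473, so P(H) = 1.6473/(1+1.6473) ≈ 0.62.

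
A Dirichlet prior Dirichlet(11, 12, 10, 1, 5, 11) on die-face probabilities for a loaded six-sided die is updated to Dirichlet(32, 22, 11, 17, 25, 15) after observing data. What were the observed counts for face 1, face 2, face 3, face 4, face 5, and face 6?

For a Dirichlet(α) prior with multinomial counts c, the posterior is Dirichlet(α + c) componentwise.
Counts are posterior − prior componentwise: 32−11=21, 22−12=10, 11−10=1, 17−1=16, 25−5=20, 15−11=4.

counts (21, 10, 1, 16, 20, 4)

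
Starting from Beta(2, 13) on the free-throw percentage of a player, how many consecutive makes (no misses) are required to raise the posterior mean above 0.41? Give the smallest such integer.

After k makes and 0 misses the posterior is Beta(2+k, 13), with mean (2+k)/(2+13+k).
Set (2+k)/(15+k) > 0.41 and solve: k > (0.41·15 − 2)/(1 − 0.41) = 7.034.
The smallest integer exceeding 7.034 is 8, and checking k=8: (10)/(23) = 0.4348 > 0.41.

k = 8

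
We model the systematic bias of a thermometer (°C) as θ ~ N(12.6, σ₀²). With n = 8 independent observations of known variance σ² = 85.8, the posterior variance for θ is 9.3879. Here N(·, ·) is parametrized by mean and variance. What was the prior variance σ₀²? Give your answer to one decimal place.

Posterior precision equals prior precision plus data precision: 1/σ_n² = 1/σ₀² + n/σ².
So 1/σ₀² = 1/9.3879 − 8/85.8 = 0.106520 − 0.093240 = 0.013280.
Hence σ₀² = 1/0.013280 ≈ 75.3.

σ₀² = 75.3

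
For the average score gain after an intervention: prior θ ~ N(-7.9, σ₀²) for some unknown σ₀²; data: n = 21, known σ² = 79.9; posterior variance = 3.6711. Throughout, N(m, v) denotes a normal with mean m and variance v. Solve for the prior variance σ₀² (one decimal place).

σ₀² = 104.5

Posterior precision equals prior precision plus data precision: 1/σ_n² = 1/σ₀² + n/σ².
So 1/σ₀² = 1/3.6711 − 21/79.9 = 0.272398 − 0.262829 = 0.009569.
Hence σ₀² = 1/0.009569 ≈ 104.5.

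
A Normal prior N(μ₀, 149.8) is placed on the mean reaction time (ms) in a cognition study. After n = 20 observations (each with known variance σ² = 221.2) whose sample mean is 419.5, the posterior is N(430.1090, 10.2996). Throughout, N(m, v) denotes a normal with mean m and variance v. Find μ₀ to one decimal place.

The posterior mean is a precision-weighted average: μ_n = (τ₀μ₀ + τ_data·x̄)/(τ₀+τ_data), with τ₀=1/σ₀² and τ_data=n/σ².
Here τ₀ = 1/149.8 = 0.006676 and τ_data = 20/221.2 = 0.090416, so τ_n = 0.097092.
Rearranging for μ₀: μ₀ = (μ_n·τ_n − τ_data·x̄)/τ₀ = (430.1090·0.097092 − 0.090416·419.5) / 0.006676 = 3.830631/0.006676 ≈ 573.8.

μ₀ = 573.8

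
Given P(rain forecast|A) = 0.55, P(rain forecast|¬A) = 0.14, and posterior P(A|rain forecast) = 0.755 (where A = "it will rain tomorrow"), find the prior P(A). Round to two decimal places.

P(A) = 0.44

Bayes' rule in odds form gives O(A|E) = O(A)·[P(E|A)/P(E|¬A)], hence O(A) = O(A|E)/LR.
Posterior odds = 0.755/(1−0.755) = 3.0816. LR = 0.55/0.14 = 3.9286.
Prior odds = 3.0816/3.9286 = 0.7844, so P(A) = 0.7844/(1+0.7844) ≈ 0.44.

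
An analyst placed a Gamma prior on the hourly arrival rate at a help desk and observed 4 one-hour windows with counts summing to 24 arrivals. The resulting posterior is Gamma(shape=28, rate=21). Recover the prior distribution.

Gamma–Poisson conjugacy: posterior shape = α + Σxᵢ, posterior rate = β + n.
So α = 28 − 24 = 4 and β = 21 − 4 = 17.

Gamma(shape=4, rate=17)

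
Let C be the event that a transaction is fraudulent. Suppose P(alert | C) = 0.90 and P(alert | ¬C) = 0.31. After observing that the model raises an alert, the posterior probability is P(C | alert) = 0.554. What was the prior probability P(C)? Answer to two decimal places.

Bayes' rule in odds form gives O(C|E) = O(C)·[P(E|C)/P(E|¬C)], hence O(C) = O(C|E)/LR.
Posterior odds = 0.554/(1−0.554) = 1.2422. LR = 0.90/0.31 = 2.9032.
Prior odds = 1.2422/2.9032 = 0.4279, so P(C) = 0.4279/(1+0.4279) ≈ 0.30.

P(C) = 0.30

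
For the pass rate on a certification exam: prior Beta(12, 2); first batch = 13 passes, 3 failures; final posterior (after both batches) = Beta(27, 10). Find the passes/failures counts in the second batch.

Sequential conjugate updates are equivalent to a single update on the pooled data, so total successes = posterior α − prior α and total failures = posterior β − prior β.
Total across both batches: 27−12=15 passes, 10−2=8 failures.
Subtract the first batch: 15−13=2 passes and 8−3=5 failures.

2 passes and 5 failures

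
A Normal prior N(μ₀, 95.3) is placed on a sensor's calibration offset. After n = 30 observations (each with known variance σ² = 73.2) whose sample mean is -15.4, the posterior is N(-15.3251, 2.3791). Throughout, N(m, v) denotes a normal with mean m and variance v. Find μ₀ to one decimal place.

μ₀ = -12.4

The posterior mean is a precision-weighted average: μ_n = (τ₀μ₀ + τ_data·x̄)/(τ₀+τ_data), with τ₀=1/σ₀² and τ_data=n/σ².
Here τ₀ = 1/95.3 = 0.010493 and τ_data = 30/73.2 = 0.409836, so τ_n = 0.420329.
Rearranging for μ₀: μ₀ = (μ_n·τ_n − τ_data·x̄)/τ₀ = (-15.3251·0.420329 − 0.409836·-15.4) / 0.010493 = -0.130110/0.010493 ≈ -12.4.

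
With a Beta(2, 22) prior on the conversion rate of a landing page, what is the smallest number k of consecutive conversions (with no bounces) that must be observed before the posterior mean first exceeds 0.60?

After k conversions and 0 bounces the posterior is Beta(2+k, 22), with mean (2+k)/(2+22+k).
Set (2+k)/(24+k) > 0.60 and solve: k > (0.60·24 − 2)/(1 − 0.60) = 31.000.
The smallest integer exceeding 31.000 is 32, and checking k=32: (34)/(56) = 0.6071 > 0.60.

k = 32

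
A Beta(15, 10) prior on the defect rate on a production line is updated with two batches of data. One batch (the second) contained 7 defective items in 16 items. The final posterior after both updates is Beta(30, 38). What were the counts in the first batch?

Sequential conjugate updates are equivalent to a single update on the pooled data, so total successes = posterior α − prior α and total failures = posterior β − prior β.
Total across both batches: 30−15=15 defective items, 38−10=28 good items.
Subtract the second batch: 15−7=8 defective items and 28−9=19 good items.

8 defective items and 19 good items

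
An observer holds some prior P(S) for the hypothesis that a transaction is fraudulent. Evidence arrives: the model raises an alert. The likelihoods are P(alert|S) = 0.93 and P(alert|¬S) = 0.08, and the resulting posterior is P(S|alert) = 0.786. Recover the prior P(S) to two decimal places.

P(S) = 0.24

Bayes' rule in odds form gives O(S|E) = O(S)·[P(E|S)/P(E|¬S)], hence O(S) = O(S|E)/LR.
Posterior odds = 0.786/(1−0.786) = 3.6729. LR = 0.93/0.08 = 11.6250.
Prior odds = 3.6729/11.6250 = 0.3159, so P(S) = 0.3159/(1+0.3159) ≈ 0.24.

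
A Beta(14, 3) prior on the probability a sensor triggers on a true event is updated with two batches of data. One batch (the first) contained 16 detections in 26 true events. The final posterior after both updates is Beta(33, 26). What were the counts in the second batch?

Sequential conjugate updates are equivalent to a single update on the pooled data, so total successes = posterior α − prior α and total failures = posterior β − prior β.
Total across both batches: 33−14=19 detections, 26−3=23 misses.
Subtract the first batch: 19−16=3 detections and 23−10=13 misses.

3 detections and 13 misses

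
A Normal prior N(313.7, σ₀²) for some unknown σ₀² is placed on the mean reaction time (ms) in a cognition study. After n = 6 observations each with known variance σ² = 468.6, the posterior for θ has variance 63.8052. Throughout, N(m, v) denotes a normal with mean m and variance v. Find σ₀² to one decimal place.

For the Normal–Normal model with known σ², precisions add: τ_n = τ₀ + n/σ².
So 1/σ₀² = 1/63.8052 − 6/468.6 = 0.015673 − 0.012804 = 0.002869.
Hence σ₀² = 1/0.002869 ≈ 348.6.

σ₀² = 348.6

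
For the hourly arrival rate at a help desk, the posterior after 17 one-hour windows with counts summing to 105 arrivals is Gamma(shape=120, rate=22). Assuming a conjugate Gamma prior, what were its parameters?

A Gamma(α, β) prior (rate parametrization) on a Poisson rate with n observations summing to S gives posterior Gamma(α+S, β+n).
So α = 120 − 105 = 15 and β = 22 − 17 = 5.

Gamma(shape=15, rate=5)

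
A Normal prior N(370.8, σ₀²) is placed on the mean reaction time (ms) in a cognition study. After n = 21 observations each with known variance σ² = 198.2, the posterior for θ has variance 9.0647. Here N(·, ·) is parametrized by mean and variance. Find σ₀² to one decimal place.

Posterior precision equals prior precision plus data precision: 1/σ_n² = 1/σ₀² + n/σ².
So 1/σ₀² = 1/9.0647 − 21/198.2 = 0.110318 − 0.105954 = 0.004364.
Hence σ₀² = 1/0.004364 ≈ 229.1.

σ₀² = 229.1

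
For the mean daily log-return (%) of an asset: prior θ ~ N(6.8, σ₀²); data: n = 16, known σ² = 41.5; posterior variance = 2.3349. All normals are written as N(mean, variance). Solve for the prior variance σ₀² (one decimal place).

For the Normal–Normal model with known σ², precisions add: τ_n = τ₀ + n/σ².
So 1/σ₀² = 1/2.3349 − 16/41.5 = 0.428284 − 0.385542 = 0.042742.
Hence σ₀² = 1/0.042742 ≈ 23.4.

σ₀² = 23.4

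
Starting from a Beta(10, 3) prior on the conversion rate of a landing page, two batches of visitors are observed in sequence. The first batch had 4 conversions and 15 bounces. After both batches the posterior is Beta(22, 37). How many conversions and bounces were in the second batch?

8 conversions and 19 bounces

Sequential conjugate updates are equivalent to a single update on the pooled data, so total successes = posterior α − prior α and total failures = posterior β − prior β.
Total across both batches: 22−10=12 conversions, 37−3=34 bounces.
Subtract the first batch: 12−4=8 conversions and 34−15=19 bounces.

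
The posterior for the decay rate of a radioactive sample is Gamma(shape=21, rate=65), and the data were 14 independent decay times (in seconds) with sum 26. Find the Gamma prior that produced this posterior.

Gamma(shape=7, rate=39)

Gamma–exponential conjugacy: posterior shape = α + n, posterior rate = β + Σtᵢ.
So α = 21 − 14 = 7 and β = 65 − 26 = 39.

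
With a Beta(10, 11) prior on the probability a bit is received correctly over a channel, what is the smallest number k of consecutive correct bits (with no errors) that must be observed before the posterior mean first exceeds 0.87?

k = 64

After k correct bits and 0 errors the posterior is Beta(10+k, 11), with mean (10+k)/(10+11+k).
Set (10+k)/(21+k) > 0.87 and solve: k > (0.87·21 − 10)/(1 − 0.87) = 63.615.
The smallest integer exceeding 63.615 is 64.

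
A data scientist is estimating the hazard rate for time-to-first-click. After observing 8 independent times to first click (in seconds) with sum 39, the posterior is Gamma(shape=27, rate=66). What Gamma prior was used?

For an exponential likelihood with a Gamma(α, β) prior on the rate, n observations with total T give posterior Gamma(α+n, β+T).
So α = 27 − 8 = 19 and β = 66 − 39 = 27.

Gamma(shape=19, rate=27)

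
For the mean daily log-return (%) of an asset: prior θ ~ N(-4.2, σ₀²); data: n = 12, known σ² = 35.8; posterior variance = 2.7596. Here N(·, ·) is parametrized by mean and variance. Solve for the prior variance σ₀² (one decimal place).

σ₀² = 36.8

For the Normal–Normal model with known σ², precisions add: τ_n = τ₀ + n/σ².
So 1/σ₀² = 1/2.7596 − 12/35.8 = 0.362371 − 0.335196 = 0.027175.
Hence σ₀² = 1/0.027175 ≈ 36.8.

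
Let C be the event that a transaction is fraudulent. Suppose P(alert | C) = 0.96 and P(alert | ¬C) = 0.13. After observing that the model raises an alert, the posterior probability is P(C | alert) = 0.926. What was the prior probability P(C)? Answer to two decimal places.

Bayes' rule in odds form gives O(C|E) = O(C)·[P(E|C)/P(E|¬C)], hence O(C) = O(C|E)/LR.
Posterior odds = 0.926/(1−0.926) = 12.5135. LR = 0.96/0.13 = 7.3846.
Prior odds = 12.5135/7.3846 = 1.6945, so P(C) = 1.6945/(1+1.6945) ≈ 0.63.

P(C) = 0.63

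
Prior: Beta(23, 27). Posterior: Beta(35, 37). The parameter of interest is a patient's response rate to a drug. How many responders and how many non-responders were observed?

12 responders and 10 non-responders

A Beta(α, β) prior with s successes and f failures in binomial data gives a Beta(α+s, β+f) posterior.
Match parameters: s=35−23=12, f=37−27=10.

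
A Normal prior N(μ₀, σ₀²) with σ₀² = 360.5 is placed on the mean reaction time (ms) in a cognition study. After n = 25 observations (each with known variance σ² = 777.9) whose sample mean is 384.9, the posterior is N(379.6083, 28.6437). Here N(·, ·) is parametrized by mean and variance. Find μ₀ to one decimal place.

μ₀ = 318.3

The posterior mean is a precision-weighted average: μ_n = (τ₀μ₀ + τ_data·x̄)/(τ₀+τ_data), with τ₀=1/σ₀² and τ_data=n/σ².
Here τ₀ = 1/360.5 = 0.002774 and τ_data = 25/777.9 = 0.032138, so τ_n = 0.034912.
Rearranging for μ₀: μ₀ = (μ_n·τ_n − τ_data·x̄)/τ₀ = (379.6083·0.034912 − 0.032138·384.9) / 0.002774 = 0.882969/0.002774 ≈ 318.3.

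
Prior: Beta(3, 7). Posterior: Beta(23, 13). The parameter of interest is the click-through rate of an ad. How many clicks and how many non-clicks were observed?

20 clicks and 6 non-clicks

Under Beta–binomial conjugacy the posterior parameters are (α+s, β+f).
So s = 23 − 3 = 20 and f = 13 − 7 = 6.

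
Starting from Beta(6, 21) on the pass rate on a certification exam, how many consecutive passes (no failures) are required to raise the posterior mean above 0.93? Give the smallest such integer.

After k passes and 0 failures the posterior is Beta(6+k, 21), with mean (6+k)/(6+21+k).
Set (6+k)/(27+k) > 0.93 and solve: k > (0.93·27 − 6)/(1 − 0.93) = 273.000.
The smallest integer exceeding 273.000 is 274.

k = 274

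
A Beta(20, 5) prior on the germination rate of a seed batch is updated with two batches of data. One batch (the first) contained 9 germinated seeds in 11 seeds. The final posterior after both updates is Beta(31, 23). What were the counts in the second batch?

Sequential conjugate updates are equivalent to a single update on the pooled data, so total successes = posterior α − prior α and total failures = posterior β − prior β.
Total across both batches: 31−20=11 germinated seeds, 23−5=18 non-germinating seeds.
Subtract the first batch: 11−9=2 germinated seeds and 18−2=16 non-germinating seeds.

2 germinated seeds and 16 non-germinating seeds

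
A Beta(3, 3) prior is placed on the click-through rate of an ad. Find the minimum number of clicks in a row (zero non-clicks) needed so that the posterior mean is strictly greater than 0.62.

After k clicks and 0 non-clicks the posterior is Beta(3+k, 3), with mean (3+k)/(3+3+k).
Set (3+k)/(6+k) > 0.62 and solve: k > (0.62·6 − 3)/(1 − 0.62) = 1.895.
The smallest integer exceeding 1.895 is 2.

k = 2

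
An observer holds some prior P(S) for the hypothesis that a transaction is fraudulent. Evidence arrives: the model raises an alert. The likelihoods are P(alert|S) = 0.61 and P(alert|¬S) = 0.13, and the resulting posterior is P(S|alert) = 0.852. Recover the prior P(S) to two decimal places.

In odds form, posterior odds = prior odds × likelihood ratio, so prior odds = posterior odds ÷ LR.
Posterior odds = 0.852/(1−0.852) = 5.7568. LR = 0.61/0.13 = 4.6923.
Prior odds = 5.7568/4.6923 = 1.2269, so P(S) = 1.2269/(1+1.2269) ≈ 0.55.

P(S) = 0.55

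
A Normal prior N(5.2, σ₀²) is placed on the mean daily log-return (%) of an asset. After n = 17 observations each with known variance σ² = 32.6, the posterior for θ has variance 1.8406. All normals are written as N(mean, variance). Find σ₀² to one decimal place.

For the Normal–Normal model with known σ², precisions add: τ_n = τ₀ + n/σ².
So 1/σ₀² = 1/1.8406 − 17/32.6 = 0.543301 − 0.521472 = 0.021829.
Hence σ₀² = 1/0.021829 ≈ 45.8.

σ₀² = 45.8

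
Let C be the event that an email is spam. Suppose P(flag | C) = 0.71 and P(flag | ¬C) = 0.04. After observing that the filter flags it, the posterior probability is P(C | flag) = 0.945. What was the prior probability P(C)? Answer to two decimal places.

In odds form, posterior odds = prior odds × likelihood ratio, so prior odds = posterior odds ÷ LR.
Posterior odds = 0.945/(1−0.945) = 17.1818. LR = 0.71/0.04 = 17.7500.
Prior odds = 17.1818/17.7500 = 0.9680, so P(C) = 0.9680/(1+0.9680) ≈ 0.49.

P(C) = 0.49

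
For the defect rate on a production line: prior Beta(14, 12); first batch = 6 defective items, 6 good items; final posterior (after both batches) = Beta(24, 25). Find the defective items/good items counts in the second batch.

Because Beta–binomial updating is additive in the counts, the combined data contributed (α_post−α_prior, β_post−β_prior) successes and failures.
Total across both batches: 24−14=10 defective items, 25−12=13 good items.
Subtract the first batch: 10−6=4 defective items and 13−6=7 good items.

4 defective items and 7 good items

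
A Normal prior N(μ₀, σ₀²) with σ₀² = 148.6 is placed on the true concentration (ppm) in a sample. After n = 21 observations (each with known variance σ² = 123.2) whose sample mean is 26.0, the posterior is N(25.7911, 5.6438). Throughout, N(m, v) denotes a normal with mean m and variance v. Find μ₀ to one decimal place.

μ₀ = 20.5

With known observation variance, the Normal–Normal posterior has precision τ_n = τ₀ + n/σ² and mean μ_n = (τ₀μ₀ + (n/σ²)x̄)/τ_n.
Here τ₀ = 1/148.6 = 0.006729 and τ_data = 21/123.2 = 0.170455, so τ_n = 0.177184.
Rearranging for μ₀: μ₀ = (μ_n·τ_n − τ_data·x̄)/τ₀ = (25.7911·0.177184 − 0.170455·26.0) / 0.006729 = 0.137940/0.006729 ≈ 20.5.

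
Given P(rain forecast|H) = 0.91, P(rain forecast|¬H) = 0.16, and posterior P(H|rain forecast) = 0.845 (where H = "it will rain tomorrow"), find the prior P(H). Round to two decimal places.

P(H) = 0.49

In odds form, posterior odds = prior odds × likelihood ratio, so prior odds = posterior odds ÷ LR.
Posterior odds = 0.845/(1−0.845) = 5.4516. LR = 0.91/0.16 = 5.6875.
Prior odds = 5.4516/5.6875 = 0.9585, so P(H) = 0.9585/(1+0.9585) ≈ 0.49.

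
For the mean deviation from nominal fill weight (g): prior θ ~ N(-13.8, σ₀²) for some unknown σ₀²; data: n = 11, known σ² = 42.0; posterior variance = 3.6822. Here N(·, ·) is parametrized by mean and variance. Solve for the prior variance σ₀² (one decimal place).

σ₀² = 103.4

For the Normal–Normal model with known σ², precisions add: τ_n = τ₀ + n/σ².
So 1/σ₀² = 1/3.6822 − 11/42.0 = 0.271577 − 0.261905 = 0.009672.
Hence σ₀² = 1/0.009672 ≈ 103.4.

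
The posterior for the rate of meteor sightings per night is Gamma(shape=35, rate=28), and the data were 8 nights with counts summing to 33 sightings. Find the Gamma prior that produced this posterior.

Gamma(shape=2, rate=20)

A Gamma(α, β) prior (rate parametrization) on a Poisson rate with n observations summing to S gives posterior Gamma(α+S, β+n).
So α = 35 − 33 = 2 and β = 28 − 8 = 20.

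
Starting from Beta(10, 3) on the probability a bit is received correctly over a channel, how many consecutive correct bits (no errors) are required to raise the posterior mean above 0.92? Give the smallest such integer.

k = 25

After k correct bits and 0 errors the posterior is Beta(10+k, 3), with mean (10+k)/(10+3+k).
Set (10+k)/(13+k) > 0.92 and solve: k > (0.92·13 − 10)/(1 − 0.92) = 24.500.
The smallest integer exceeding 24.500 is 25, and checking k=25: (35)/(38) = 0.9211 > 0.92.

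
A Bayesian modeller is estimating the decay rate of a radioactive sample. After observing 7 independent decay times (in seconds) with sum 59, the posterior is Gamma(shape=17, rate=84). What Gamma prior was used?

Gamma(shape=10, rate=25)

Gamma–exponential conjugacy: posterior shape = α + n, posterior rate = β + Σtᵢ.
So α = 17 − 7 = 10 and β = 84 − 59 = 25.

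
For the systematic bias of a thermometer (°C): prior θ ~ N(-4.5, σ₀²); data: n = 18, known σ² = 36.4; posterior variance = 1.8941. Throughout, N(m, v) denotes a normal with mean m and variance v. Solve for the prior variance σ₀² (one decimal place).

σ₀² = 29.9

Posterior precision equals prior precision plus data precision: 1/σ_n² = 1/σ₀² + n/σ².
So 1/σ₀² = 1/1.8941 − 18/36.4 = 0.527955 − 0.494505 = 0.033450.
Hence σ₀² = 1/0.033450 ≈ 29.9.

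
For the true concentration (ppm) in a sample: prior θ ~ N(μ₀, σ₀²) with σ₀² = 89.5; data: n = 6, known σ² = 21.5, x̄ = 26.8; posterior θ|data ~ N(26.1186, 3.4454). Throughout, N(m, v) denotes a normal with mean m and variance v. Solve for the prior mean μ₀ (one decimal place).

With known observation variance, the Normal–Normal posterior has precision τ_n = τ₀ + n/σ² and mean μ_n = (τ₀μ₀ + (n/σ²)x̄)/τ_n.
Here τ₀ = 1/89.5 = 0.011173 and τ_data = 6/21.5 = 0.279070, so τ_n = 0.290243.
Rearranging for μ₀: μ₀ = (μ_n·τ_n − τ_data·x̄)/τ₀ = (26.1186·0.290243 − 0.279070·26.8) / 0.011173 = 0.101665/0.011173 ≈ 9.1.

μ₀ = 9.1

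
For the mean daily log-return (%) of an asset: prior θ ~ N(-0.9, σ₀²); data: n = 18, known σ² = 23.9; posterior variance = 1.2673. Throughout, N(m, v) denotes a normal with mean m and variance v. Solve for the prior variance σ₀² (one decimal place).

σ₀² = 27.8

For the Normal–Normal model with known σ², precisions add: τ_n = τ₀ + n/σ².
So 1/σ₀² = 1/1.2673 − 18/23.9 = 0.789079 − 0.753138 = 0.035941.
Hence σ₀² = 1/0.035941 ≈ 27.8.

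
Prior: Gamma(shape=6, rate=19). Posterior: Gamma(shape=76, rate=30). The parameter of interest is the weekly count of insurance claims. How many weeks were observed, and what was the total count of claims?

n = 11 weeks with total 70 claims

Gamma–Poisson conjugacy: posterior shape = α + Σxᵢ, posterior rate = β + n.
Matching: Σxᵢ = 76 − 6 = 70 and n = 30 − 19 = 11.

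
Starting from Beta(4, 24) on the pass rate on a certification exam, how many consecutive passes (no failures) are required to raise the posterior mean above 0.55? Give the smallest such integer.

k = 26

After k passes and 0 failures the posterior is Beta(4+k, 24), with mean (4+k)/(4+24+k).
Set (4+k)/(28+k) > 0.55 and solve: k > (0.55·28 − 4)/(1 − 0.55) = 25.333.
The smallest integer exceeding 25.333 is 26.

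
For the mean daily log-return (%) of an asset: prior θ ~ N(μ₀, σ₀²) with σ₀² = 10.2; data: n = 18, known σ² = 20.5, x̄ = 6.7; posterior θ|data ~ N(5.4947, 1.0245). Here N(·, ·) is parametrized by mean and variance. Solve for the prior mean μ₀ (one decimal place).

The posterior mean is a precision-weighted average: μ_n = (τ₀μ₀ + τ_data·x̄)/(τ₀+τ_data), with τ₀=1/σ₀² and τ_data=n/σ².
Here τ₀ = 1/10.2 = 0.098039 and τ_data = 18/20.5 = 0.878049, so τ_n = 0.976088.
Rearranging for μ₀: μ₀ = (μ_n·τ_n − τ_data·x̄)/τ₀ = (5.4947·0.976088 − 0.878049·6.7) / 0.098039 = -0.519618/0.098039 ≈ -5.3.

μ₀ = -5.3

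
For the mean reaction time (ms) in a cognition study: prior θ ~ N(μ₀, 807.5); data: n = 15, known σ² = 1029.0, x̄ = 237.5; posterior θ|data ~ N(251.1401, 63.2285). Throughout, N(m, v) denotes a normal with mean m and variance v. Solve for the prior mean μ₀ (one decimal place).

μ₀ = 411.7

The posterior mean is a precision-weighted average: μ_n = (τ₀μ₀ + τ_data·x̄)/(τ₀+τ_data), with τ₀=1/σ₀² and τ_data=n/σ².
Here τ₀ = 1/807.5 = 0.001238 and τ_data = 15/1029.0 = 0.014577, so τ_n = 0.015815.
Rearranging for μ₀: μ₀ = (μ_n·τ_n − τ_data·x̄)/τ₀ = (251.1401·0.015815 − 0.014577·237.5) / 0.001238 = 0.509743/0.001238 ≈ 411.7.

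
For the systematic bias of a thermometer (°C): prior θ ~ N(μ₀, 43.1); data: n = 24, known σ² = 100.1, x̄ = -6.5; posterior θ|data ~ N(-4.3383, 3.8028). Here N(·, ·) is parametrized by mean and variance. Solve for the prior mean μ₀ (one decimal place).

The posterior mean is a precision-weighted average: μ_n = (τ₀μ₀ + τ_data·x̄)/(τ₀+τ_data), with τ₀=1/σ₀² and τ_data=n/σ².
Here τ₀ = 1/43.1 = 0.023202 and τ_data = 24/100.1 = 0.239760, so τ_n = 0.262962.
Rearranging for μ₀: μ₀ = (μ_n·τ_n − τ_data·x̄)/τ₀ = (-4.3383·0.262962 − 0.239760·-6.5) / 0.023202 = 0.417632/0.023202 ≈ 18.0.

μ₀ = 18.0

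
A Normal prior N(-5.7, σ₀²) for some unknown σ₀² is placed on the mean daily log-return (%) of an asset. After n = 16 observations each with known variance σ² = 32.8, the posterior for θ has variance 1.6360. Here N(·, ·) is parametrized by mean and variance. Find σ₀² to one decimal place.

σ₀² = 8.1

For the Normal–Normal model with known σ², precisions add: τ_n = τ₀ + n/σ².
So 1/σ₀² = 1/1.6360 − 16/32.8 = 0.611247 − 0.487805 = 0.123442.
Hence σ₀² = 1/0.123442 ≈ 8.1.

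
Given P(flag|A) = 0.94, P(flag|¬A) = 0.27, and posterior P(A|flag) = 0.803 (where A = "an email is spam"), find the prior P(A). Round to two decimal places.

P(A) = 0.54

In odds form, posterior odds = prior odds × likelihood ratio, so prior odds = posterior odds ÷ LR.
Posterior odds = 0.803/(1−0.803) = 4.0761. LR = 0.94/0.27 = 3.4815.
Prior odds = 4.0761/3.4815 = 1.1708, so P(A) = 1.1708/(1+1.1708) ≈ 0.54.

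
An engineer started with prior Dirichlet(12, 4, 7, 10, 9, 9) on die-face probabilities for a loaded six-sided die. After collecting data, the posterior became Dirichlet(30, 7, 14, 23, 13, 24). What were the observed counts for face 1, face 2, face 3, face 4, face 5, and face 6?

counts (18, 3, 7, 13, 4, 15)

For a Dirichlet(α) prior with multinomial counts c, the posterior is Dirichlet(α + c) componentwise.
Counts are posterior − prior componentwise: 30−12=18, 7−4=3, 14−7=7, 23−10=13, 13−9=4, 24−9=15.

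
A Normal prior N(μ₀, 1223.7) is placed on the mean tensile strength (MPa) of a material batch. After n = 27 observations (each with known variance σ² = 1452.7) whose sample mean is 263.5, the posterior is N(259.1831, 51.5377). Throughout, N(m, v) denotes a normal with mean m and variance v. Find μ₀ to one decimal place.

μ₀ = 161.0

With known observation variance, the Normal–Normal posterior has precision τ_n = τ₀ + n/σ² and mean μ_n = (τ₀μ₀ + (n/σ²)x̄)/τ_n.
Here τ₀ = 1/1223.7 = 0.000817 and τ_data = 27/1452.7 = 0.018586, so τ_n = 0.019403.
Rearranging for μ₀: μ₀ = (μ_n·τ_n − τ_data·x̄)/τ₀ = (259.1831·0.019403 − 0.018586·263.5) / 0.000817 = 0.131519/0.000817 ≈ 161.0.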